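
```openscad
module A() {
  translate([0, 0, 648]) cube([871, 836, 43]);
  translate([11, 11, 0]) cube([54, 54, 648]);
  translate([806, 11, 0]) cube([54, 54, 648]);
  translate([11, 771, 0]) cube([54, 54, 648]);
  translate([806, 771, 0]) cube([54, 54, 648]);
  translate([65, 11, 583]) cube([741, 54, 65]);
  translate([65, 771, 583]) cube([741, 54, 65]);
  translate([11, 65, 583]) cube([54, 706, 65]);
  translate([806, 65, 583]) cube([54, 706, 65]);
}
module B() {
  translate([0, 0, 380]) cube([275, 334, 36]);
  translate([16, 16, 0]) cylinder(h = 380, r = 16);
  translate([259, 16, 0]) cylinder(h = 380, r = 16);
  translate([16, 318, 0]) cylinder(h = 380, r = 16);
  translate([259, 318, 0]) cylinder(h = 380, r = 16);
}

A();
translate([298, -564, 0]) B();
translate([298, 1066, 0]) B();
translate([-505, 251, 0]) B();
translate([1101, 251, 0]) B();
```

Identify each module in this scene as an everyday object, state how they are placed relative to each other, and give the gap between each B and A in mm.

Each stool's nearest face is 230 mm from the table's bounding box.

A is a table. B is a stool. Four stools sit around the table at the −y, +y, −x, +x sides. The gap between each stool and the table is 230 mm.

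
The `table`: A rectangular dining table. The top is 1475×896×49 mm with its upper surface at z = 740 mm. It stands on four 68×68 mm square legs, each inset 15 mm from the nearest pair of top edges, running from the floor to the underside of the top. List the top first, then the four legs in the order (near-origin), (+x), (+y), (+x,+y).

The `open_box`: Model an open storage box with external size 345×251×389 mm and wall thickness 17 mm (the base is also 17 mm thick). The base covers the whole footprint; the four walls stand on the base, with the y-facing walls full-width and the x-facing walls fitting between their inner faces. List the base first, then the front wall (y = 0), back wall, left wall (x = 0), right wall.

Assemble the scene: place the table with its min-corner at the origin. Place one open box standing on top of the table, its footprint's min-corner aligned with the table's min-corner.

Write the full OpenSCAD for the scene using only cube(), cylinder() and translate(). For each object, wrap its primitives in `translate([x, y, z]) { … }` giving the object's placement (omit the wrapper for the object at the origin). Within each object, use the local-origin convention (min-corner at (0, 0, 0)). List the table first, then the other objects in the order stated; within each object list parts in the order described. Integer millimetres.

translate([0, 0, 691]) cube([1475, 896, 49]);
translate([15, 15, 0]) cube([68, 68, 691]);
translate([1392, 15, 0]) cube([68, 68, 691]);
translate([15, 813, 0]) cube([68, 68, 691]);
translate([1392, 813, 0]) cube([68, 68, 691]);
translate([0, 0, 740]) {
  cube([345, 251, 17]);
  translate([0, 0, 17]) cube([345, 17, 372]);
  translate([0, 234, 17]) cube([345, 17, 372]);
  translate([0, 17, 17]) cube([17, 217, 372]);
  translate([328, 17, 17]) cube([17, 217, 372]);
}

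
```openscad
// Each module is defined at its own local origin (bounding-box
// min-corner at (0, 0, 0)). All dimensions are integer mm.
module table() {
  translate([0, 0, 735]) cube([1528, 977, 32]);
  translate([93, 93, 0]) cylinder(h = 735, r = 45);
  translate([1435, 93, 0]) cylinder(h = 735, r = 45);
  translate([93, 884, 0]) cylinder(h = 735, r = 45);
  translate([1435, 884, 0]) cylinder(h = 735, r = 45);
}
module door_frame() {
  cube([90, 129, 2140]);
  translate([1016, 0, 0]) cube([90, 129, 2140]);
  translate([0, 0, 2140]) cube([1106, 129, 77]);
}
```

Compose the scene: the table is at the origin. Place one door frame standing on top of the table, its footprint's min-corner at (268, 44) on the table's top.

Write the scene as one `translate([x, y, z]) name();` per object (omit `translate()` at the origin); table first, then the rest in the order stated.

table();
translate([268, 44, 767]) door_frame();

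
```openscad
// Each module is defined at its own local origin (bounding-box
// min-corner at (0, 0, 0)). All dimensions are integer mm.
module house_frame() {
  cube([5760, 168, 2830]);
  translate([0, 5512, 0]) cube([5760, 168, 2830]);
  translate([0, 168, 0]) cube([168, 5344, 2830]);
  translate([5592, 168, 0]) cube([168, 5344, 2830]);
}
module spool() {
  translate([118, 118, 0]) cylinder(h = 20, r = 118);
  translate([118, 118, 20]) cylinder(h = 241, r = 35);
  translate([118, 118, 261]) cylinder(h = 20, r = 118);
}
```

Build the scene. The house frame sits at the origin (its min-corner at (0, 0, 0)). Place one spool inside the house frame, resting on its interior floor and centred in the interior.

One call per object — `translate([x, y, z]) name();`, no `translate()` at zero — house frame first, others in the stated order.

house_frame();
translate([2762, 2722, 0]) spool();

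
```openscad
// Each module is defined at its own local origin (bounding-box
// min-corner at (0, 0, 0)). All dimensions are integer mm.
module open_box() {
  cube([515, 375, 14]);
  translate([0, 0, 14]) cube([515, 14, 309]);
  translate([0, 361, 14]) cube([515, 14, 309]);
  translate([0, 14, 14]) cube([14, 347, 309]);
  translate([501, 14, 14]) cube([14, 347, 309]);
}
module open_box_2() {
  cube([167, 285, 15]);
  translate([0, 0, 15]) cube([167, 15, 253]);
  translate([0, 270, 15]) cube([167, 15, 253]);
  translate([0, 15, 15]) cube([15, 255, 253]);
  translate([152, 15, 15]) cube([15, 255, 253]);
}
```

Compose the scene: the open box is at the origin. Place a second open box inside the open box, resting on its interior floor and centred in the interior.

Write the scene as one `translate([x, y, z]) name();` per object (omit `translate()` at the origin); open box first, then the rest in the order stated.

open_box();
translate([174, 45, 14]) open_box_2();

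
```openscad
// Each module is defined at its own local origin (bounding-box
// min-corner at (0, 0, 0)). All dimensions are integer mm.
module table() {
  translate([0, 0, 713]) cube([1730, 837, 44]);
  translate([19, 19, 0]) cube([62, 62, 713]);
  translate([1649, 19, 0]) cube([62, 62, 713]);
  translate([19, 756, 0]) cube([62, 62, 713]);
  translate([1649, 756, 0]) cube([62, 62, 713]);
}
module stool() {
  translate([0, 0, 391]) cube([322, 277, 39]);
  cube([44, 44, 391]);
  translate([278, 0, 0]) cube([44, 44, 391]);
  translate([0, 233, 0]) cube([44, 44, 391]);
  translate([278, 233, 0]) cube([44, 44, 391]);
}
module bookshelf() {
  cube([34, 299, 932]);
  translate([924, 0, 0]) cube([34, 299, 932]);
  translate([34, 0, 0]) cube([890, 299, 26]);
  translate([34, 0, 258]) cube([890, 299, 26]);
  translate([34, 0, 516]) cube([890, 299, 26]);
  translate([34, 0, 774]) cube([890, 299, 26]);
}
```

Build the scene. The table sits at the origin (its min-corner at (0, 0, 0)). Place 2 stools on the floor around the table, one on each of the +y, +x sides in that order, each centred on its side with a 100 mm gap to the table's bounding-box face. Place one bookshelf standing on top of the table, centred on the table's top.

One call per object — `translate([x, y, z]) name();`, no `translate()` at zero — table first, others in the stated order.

table();
translate([704, 937, 0]) stool();
translate([1830, 280, 0]) stool();
translate([386, 269, 757]) bookshelf();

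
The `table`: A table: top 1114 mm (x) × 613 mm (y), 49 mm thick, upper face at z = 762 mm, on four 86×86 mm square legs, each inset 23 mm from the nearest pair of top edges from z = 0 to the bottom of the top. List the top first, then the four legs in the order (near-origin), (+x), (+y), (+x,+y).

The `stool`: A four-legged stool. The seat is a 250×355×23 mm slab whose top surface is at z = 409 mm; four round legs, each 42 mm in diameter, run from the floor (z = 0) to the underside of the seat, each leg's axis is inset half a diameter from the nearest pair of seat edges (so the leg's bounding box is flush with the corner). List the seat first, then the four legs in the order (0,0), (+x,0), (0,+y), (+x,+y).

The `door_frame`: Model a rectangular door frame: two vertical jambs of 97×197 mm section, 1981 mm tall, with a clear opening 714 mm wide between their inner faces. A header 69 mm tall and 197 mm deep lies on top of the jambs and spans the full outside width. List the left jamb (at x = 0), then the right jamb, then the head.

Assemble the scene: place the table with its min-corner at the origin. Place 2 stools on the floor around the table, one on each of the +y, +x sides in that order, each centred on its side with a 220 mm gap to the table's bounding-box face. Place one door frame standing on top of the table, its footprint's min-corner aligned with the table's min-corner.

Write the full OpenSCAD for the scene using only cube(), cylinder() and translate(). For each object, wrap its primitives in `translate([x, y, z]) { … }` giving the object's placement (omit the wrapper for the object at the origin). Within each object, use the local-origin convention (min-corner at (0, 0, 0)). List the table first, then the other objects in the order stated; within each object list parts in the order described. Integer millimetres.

translate([0, 0, 713]) cube([1114, 613, 49]);
translate([23, 23, 0]) cube([86, 86, 713]);
translate([1005, 23, 0]) cube([86, 86, 713]);
translate([23, 504, 0]) cube([86, 86, 713]);
translate([1005, 504, 0]) cube([86, 86, 713]);
translate([432, 833, 0]) {
  translate([0, 0, 386]) cube([250, 355, 23]);
  translate([21, 21, 0]) cylinder(h = 386, r = 21);
  translate([229, 21, 0]) cylinder(h = 386, r = 21);
  translate([21, 334, 0]) cylinder(h = 386, r = 21);
  translate([229, 334, 0]) cylinder(h = 386, r = 21);
}
translate([1334, 129, 0]) {
  translate([0, 0, 386]) cube([250, 355, 23]);
  translate([21, 21, 0]) cylinder(h = 386, r = 21);
  translate([229, 21, 0]) cylinder(h = 386, r = 21);
  translate([21, 334, 0]) cylinder(h = 386, r = 21);
  translate([229, 334, 0]) cylinder(h = 386, r = 21);
}
translate([0, 0, 762]) {
  cube([97, 197, 1981]);
  translate([811, 0, 0]) cube([97, 197, 1981]);
  translate([0, 0, 1981]) cube([908, 197, 69]);
}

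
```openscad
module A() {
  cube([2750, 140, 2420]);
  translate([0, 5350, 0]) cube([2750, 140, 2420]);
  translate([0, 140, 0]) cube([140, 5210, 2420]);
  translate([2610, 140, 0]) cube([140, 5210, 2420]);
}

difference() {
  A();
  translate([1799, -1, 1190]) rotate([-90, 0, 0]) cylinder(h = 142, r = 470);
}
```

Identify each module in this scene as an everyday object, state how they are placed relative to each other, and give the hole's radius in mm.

The subtracted cylinder has r = 470 mm.

A is a house frame. The house frame has a circular hole through its front wall. The hole's radius is 470 mm.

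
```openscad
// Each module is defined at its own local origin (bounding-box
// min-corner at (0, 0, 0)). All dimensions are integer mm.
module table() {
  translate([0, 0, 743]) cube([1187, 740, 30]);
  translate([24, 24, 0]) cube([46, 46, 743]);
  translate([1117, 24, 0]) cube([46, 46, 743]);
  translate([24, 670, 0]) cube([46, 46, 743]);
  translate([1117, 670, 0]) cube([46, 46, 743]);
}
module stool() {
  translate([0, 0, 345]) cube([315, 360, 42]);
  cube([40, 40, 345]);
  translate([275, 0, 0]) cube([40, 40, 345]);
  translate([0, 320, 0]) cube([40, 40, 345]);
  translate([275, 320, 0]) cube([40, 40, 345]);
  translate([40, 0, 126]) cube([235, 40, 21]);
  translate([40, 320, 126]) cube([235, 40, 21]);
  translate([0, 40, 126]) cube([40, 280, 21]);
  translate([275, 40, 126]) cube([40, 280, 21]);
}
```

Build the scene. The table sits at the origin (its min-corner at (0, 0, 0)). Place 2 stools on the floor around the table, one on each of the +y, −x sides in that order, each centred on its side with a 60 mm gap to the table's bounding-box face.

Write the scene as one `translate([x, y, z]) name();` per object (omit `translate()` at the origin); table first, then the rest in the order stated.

table();
translate([436, 800, 0]) stool();
translate([-375, 190, 0]) stool();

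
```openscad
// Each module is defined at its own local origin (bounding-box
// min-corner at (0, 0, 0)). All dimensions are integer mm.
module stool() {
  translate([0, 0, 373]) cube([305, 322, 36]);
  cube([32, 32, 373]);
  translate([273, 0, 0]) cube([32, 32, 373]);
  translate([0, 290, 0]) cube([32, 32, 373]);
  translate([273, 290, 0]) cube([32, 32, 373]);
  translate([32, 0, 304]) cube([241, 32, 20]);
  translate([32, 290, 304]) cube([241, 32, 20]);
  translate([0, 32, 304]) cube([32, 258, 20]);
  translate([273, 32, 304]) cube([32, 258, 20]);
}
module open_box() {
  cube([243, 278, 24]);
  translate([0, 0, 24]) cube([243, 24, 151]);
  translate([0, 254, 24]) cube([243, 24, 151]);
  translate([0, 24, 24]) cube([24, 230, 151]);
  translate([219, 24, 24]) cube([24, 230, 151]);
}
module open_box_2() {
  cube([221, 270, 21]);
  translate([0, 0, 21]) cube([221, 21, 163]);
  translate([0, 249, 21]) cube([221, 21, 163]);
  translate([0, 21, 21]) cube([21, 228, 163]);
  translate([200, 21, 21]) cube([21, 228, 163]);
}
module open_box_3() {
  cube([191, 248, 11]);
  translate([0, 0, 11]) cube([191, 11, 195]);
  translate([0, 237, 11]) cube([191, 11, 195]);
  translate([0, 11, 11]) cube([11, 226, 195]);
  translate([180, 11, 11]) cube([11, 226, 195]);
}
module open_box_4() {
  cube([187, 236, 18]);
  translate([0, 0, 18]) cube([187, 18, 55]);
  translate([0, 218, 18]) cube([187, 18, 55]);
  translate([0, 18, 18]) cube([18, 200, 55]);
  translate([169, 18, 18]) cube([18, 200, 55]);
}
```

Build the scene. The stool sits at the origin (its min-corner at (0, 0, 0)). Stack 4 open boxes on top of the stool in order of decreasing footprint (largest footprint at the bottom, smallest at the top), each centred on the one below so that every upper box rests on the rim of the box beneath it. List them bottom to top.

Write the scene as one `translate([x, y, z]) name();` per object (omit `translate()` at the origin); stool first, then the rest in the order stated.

stool();
translate([31, 22, 409]) open_box();
translate([42, 26, 584]) open_box_2();
translate([57, 37, 768]) open_box_3();
translate([59, 43, 974]) open_box_4();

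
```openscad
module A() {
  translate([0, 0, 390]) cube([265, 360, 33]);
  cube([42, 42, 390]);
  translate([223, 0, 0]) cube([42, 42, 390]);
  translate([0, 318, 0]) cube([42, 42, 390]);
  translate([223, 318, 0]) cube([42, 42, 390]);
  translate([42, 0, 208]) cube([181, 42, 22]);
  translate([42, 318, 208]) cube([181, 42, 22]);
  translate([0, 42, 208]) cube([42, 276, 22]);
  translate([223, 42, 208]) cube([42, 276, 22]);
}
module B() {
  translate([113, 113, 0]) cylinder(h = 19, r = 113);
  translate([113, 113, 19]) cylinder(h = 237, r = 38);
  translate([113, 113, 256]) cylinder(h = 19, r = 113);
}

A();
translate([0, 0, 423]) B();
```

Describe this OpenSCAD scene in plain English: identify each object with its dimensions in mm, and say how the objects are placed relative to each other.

A is a four-legged stool. The seat is 265×360 mm, 33 mm thick, top at z = 423 mm. It stands on four square legs, each 42×42 mm in cross-section, from z = 0 to the seat underside, each flush with a corner of the seat. Four stretchers, 42 mm wide and 22 mm tall, connect adjacent legs with their undersides at z = 208 mm, each running between the inner faces of the legs it joins and aligned with the legs' outer faces on the other axis.

B is a spool: two coaxial disc flanges of radius 113 mm and thickness 19 mm, joined by a core cylinder of radius 38 mm and height 237 mm. The lower flange rests on z = 0 and the three cylinders share a vertical axis.

The spool is on top of the stool.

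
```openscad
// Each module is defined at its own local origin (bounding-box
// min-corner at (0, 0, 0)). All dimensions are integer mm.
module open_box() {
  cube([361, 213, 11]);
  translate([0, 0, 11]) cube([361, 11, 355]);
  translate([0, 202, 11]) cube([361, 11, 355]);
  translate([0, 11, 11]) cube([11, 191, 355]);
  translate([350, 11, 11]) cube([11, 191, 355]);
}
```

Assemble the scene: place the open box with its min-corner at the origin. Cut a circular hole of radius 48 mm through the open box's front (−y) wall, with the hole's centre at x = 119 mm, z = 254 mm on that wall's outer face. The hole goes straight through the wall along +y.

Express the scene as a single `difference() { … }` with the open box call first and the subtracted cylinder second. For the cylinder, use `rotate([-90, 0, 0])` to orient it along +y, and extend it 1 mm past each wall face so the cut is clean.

difference() {
  open_box();
  translate([119, -1, 254]) rotate([-90, 0, 0]) cylinder(h = 13, r = 48);
}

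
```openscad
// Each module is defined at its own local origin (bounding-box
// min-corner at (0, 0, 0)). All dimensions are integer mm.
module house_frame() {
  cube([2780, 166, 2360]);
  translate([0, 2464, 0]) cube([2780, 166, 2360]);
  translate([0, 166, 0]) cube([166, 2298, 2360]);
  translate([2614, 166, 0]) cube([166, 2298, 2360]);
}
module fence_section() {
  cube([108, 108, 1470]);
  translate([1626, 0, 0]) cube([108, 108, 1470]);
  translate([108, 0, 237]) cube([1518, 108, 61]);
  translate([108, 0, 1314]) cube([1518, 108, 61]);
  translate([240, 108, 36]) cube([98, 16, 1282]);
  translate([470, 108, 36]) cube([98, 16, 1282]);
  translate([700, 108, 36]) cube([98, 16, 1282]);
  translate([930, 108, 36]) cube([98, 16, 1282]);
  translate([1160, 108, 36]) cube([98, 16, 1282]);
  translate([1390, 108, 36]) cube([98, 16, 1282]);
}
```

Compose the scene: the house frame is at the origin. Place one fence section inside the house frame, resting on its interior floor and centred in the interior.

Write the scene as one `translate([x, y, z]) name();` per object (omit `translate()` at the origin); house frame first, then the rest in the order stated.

house_frame();
translate([523, 1253, 0]) fence_section();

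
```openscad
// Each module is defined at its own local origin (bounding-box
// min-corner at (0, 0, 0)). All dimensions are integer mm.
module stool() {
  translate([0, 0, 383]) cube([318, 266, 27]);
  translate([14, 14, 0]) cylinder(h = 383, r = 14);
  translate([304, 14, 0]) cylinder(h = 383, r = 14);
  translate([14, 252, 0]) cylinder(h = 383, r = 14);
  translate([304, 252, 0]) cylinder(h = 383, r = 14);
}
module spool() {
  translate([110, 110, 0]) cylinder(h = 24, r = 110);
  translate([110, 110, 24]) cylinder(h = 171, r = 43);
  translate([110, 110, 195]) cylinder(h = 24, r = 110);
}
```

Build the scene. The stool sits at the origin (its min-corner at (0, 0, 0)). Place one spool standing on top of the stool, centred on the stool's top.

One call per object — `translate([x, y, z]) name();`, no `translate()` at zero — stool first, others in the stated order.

stool();
translate([49, 23, 410]) spool();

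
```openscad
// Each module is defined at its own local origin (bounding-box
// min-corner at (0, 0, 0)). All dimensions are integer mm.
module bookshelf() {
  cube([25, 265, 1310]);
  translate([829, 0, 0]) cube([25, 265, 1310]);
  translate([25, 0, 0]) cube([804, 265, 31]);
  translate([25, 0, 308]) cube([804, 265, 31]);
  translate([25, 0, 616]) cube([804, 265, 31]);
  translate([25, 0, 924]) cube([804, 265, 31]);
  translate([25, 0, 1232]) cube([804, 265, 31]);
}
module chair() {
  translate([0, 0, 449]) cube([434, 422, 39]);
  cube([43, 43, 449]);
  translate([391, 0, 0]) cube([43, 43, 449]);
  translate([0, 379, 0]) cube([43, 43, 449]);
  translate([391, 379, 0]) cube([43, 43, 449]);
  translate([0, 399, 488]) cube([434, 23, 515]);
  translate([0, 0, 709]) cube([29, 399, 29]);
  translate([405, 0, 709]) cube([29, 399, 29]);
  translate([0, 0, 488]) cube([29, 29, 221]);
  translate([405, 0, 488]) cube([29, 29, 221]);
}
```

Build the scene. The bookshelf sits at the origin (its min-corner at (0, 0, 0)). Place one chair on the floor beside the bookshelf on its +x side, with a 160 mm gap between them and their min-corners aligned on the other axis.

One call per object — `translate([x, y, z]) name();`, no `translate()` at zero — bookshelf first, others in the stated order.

bookshelf();
translate([1014, 0, 0]) chair();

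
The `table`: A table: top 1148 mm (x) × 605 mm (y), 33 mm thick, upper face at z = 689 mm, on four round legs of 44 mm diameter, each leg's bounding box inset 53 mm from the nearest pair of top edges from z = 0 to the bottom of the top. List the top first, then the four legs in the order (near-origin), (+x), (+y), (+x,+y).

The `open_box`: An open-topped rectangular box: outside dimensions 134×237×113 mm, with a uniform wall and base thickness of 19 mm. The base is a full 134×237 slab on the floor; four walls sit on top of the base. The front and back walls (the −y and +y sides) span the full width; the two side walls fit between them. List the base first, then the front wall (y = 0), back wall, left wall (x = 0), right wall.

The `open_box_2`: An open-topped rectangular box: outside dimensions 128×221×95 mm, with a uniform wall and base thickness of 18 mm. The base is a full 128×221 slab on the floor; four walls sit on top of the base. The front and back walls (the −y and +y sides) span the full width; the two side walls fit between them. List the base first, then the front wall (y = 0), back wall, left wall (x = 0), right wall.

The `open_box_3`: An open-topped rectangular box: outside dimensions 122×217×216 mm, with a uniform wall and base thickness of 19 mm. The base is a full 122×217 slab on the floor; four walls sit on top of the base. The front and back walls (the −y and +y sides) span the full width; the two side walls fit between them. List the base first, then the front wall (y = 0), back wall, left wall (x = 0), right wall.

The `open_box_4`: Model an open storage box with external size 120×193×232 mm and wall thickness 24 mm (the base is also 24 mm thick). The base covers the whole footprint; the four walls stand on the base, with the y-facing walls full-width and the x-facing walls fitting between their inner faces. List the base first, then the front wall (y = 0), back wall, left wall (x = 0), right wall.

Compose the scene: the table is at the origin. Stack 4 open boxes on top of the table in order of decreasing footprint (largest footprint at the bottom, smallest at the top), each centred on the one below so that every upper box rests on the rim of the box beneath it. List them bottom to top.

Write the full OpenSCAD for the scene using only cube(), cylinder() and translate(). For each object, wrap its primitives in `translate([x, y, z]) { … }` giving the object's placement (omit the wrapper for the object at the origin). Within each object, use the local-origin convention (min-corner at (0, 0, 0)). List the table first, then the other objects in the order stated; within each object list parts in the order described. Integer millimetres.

translate([0, 0, 656]) cube([1148, 605, 33]);
translate([75, 75, 0]) cylinder(h = 656, r = 22);
translate([1073, 75, 0]) cylinder(h = 656, r = 22);
translate([75, 530, 0]) cylinder(h = 656, r = 22);
translate([1073, 530, 0]) cylinder(h = 656, r = 22);
translate([507, 184, 689]) {
  cube([134, 237, 19]);
  translate([0, 0, 19]) cube([134, 19, 94]);
  translate([0, 218, 19]) cube([134, 19, 94]);
  translate([0, 19, 19]) cube([19, 199, 94]);
  translate([115, 19, 19]) cube([19, 199, 94]);
}
translate([510, 192, 802]) {
  cube([128, 221, 18]);
  translate([0, 0, 18]) cube([128, 18, 77]);
  translate([0, 203, 18]) cube([128, 18, 77]);
  translate([0, 18, 18]) cube([18, 185, 77]);
  translate([110, 18, 18]) cube([18, 185, 77]);
}
translate([513, 194, 897]) {
  cube([122, 217, 19]);
  translate([0, 0, 19]) cube([122, 19, 197]);
  translate([0, 198, 19]) cube([122, 19, 197]);
  translate([0, 19, 19]) cube([19, 179, 197]);
  translate([103, 19, 19]) cube([19, 179, 197]);
}
translate([514, 206, 1113]) {
  cube([120, 193, 24]);
  translate([0, 0, 24]) cube([120, 24, 208]);
  translate([0, 169, 24]) cube([120, 24, 208]);
  translate([0, 24, 24]) cube([24, 145, 208]);
  translate([96, 24, 24]) cube([24, 145, 208]);
}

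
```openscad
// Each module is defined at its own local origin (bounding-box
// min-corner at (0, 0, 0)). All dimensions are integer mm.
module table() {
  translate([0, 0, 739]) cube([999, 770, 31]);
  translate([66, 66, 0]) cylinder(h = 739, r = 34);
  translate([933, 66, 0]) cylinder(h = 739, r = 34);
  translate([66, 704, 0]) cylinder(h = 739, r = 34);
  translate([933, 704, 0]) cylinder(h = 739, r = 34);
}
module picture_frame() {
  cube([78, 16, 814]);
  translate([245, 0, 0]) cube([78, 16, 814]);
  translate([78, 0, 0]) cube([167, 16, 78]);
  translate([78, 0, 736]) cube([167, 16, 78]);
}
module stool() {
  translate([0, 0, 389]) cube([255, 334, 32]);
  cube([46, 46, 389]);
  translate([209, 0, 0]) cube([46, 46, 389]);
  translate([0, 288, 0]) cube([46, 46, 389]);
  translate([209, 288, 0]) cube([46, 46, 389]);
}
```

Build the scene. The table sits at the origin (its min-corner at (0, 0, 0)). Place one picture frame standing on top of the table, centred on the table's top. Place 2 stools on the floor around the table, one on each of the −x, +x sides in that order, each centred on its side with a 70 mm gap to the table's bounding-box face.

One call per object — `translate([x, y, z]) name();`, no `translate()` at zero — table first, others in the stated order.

table();
translate([338, 377, 770]) picture_frame();
translate([-325, 218, 0]) stool();
translate([1069, 218, 0]) stool();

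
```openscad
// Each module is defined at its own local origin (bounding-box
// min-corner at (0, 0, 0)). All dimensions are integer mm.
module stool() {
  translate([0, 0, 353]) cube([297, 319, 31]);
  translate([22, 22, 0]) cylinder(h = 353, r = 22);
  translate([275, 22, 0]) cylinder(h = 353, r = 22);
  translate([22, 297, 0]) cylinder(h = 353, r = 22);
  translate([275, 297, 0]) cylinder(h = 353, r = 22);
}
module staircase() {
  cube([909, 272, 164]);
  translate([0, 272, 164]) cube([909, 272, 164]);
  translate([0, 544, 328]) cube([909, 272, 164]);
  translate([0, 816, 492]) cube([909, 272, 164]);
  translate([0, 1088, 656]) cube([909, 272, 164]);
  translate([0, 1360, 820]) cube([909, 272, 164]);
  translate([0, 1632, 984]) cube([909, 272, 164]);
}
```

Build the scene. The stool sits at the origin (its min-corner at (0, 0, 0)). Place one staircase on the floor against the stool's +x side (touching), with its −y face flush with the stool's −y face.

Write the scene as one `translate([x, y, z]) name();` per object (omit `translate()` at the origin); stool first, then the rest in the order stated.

stool();
translate([297, 0, 0]) staircase();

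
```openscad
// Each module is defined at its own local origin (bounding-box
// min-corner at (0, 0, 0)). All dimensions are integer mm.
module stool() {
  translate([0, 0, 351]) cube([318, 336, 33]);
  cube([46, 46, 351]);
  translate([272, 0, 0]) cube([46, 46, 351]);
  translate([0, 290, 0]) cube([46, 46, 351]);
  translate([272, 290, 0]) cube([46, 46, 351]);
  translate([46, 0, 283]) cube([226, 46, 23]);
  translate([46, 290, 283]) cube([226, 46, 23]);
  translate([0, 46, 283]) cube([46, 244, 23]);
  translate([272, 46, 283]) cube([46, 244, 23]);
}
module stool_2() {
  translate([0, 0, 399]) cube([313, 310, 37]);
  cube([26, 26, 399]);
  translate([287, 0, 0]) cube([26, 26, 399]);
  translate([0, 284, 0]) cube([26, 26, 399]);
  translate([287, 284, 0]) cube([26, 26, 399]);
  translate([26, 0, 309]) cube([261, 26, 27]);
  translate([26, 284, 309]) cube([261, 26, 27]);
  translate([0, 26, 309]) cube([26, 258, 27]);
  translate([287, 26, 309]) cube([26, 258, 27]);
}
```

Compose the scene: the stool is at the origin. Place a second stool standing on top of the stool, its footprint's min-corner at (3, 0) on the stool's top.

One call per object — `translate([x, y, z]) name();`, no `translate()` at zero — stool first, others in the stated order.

stool();
translate([3, 0, 384]) stool_2();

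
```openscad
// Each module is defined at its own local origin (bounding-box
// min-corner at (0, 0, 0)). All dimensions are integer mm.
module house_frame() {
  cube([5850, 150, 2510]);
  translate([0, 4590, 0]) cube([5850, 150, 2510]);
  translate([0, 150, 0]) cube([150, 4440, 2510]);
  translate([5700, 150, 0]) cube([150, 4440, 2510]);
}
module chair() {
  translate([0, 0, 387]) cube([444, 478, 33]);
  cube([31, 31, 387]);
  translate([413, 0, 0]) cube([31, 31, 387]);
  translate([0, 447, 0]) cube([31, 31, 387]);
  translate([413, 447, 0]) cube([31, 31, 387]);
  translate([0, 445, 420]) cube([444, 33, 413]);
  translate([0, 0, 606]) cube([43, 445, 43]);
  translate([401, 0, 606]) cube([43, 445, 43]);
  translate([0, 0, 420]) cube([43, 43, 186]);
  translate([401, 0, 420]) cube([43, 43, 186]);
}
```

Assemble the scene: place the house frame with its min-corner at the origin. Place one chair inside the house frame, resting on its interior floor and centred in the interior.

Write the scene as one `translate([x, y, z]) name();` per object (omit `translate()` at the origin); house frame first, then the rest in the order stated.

house_frame();
translate([2703, 2131, 0]) chair();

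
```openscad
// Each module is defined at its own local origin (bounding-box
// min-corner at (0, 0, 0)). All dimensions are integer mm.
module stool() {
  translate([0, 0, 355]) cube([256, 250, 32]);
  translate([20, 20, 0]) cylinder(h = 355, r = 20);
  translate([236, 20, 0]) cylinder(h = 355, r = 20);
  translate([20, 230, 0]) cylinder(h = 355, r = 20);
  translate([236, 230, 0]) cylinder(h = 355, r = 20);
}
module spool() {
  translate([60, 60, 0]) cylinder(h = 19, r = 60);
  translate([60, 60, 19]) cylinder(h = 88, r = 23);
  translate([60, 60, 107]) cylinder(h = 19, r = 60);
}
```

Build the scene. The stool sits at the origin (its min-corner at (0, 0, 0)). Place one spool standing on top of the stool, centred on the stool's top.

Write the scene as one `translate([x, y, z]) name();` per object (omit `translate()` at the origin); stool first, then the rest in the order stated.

stool();
translate([68, 65, 387]) spool();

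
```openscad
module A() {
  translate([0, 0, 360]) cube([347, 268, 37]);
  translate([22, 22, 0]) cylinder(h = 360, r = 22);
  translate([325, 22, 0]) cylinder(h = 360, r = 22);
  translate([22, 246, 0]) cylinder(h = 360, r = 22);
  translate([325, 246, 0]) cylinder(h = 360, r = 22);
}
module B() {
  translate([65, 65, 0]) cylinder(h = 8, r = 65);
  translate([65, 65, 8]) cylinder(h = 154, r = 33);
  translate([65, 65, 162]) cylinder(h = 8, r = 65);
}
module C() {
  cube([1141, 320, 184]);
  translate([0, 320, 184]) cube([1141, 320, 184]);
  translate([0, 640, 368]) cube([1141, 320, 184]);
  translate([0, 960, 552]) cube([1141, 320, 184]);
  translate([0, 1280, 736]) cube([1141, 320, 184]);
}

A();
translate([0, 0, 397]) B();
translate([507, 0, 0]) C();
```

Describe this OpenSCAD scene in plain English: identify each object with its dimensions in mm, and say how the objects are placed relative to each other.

A is a four-legged stool. The seat is a 347×268×37 mm slab whose top surface is at z = 397 mm; four round legs, each 44 mm in diameter, run from the floor (z = 0) to the underside of the seat, each leg's axis is inset half a diameter from the nearest pair of seat edges (so the leg's bounding box is flush with the corner).

B is a spool: two coaxial disc flanges of radius 65 mm and thickness 8 mm, joined by a core cylinder of radius 33 mm and height 154 mm. The lower flange rests on z = 0 and the three cylinders share a vertical axis.

C is a straight staircase of 5 solid steps. Each step is 1141 mm wide (x), 320 mm deep (y, the going) and 184 mm tall (the rise). The first step rests on the floor; each subsequent step sits one going further in +y and one rise higher in +z, directly behind and above the previous step with no overlap.

The spool is on top of the stool. The staircase is on the floor beside the stool on its +x side.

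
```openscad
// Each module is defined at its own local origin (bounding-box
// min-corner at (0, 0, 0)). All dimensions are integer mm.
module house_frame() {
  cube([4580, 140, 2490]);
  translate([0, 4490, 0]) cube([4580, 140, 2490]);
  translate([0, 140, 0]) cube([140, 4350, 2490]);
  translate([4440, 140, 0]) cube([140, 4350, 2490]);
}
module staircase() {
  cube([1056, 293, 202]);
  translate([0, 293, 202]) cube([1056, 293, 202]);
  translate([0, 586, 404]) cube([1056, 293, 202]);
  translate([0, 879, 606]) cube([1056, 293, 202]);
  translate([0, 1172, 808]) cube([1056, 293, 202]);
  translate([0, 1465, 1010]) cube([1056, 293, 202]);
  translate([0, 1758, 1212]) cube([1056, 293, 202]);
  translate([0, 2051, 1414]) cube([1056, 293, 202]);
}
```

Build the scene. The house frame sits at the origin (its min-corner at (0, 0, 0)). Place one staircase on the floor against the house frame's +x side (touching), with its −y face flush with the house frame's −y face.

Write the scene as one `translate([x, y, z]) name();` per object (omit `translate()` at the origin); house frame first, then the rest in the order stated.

house_frame();
translate([4580, 0, 0]) staircase();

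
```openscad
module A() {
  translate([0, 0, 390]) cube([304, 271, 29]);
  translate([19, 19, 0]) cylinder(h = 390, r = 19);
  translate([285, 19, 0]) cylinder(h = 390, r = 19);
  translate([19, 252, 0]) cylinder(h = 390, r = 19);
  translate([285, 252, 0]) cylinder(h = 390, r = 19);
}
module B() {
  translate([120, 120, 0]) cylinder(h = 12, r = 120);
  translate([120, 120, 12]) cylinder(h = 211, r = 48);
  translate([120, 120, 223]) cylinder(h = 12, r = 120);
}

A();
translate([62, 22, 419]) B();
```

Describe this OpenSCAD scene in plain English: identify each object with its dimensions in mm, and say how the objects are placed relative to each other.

A is a four-legged stool. The seat is 304×271 mm, 29 mm thick, top at z = 419 mm. It stands on four round legs, each 38 mm in diameter, from z = 0 to the seat underside, each leg's axis is inset half a diameter from the nearest pair of seat edges (so the leg's bounding box is flush with the corner).

B is a spool: two coaxial disc flanges of radius 120 mm and thickness 12 mm, joined by a core cylinder of radius 48 mm and height 211 mm. The lower flange rests on z = 0 and the three cylinders share a vertical axis.

The spool is on top of the stool.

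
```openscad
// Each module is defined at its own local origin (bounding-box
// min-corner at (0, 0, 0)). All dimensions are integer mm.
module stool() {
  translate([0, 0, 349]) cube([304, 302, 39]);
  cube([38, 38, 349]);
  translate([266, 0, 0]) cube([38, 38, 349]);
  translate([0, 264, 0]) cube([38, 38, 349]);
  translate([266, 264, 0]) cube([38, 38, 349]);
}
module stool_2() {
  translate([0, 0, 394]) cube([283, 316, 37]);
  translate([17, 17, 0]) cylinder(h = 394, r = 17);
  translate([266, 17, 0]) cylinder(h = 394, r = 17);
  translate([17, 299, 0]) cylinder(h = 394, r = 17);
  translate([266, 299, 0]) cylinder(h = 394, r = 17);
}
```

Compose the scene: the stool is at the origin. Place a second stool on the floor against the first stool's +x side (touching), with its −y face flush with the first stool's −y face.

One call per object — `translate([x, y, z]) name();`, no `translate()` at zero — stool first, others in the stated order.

stool();
translate([304, 0, 0]) stool_2();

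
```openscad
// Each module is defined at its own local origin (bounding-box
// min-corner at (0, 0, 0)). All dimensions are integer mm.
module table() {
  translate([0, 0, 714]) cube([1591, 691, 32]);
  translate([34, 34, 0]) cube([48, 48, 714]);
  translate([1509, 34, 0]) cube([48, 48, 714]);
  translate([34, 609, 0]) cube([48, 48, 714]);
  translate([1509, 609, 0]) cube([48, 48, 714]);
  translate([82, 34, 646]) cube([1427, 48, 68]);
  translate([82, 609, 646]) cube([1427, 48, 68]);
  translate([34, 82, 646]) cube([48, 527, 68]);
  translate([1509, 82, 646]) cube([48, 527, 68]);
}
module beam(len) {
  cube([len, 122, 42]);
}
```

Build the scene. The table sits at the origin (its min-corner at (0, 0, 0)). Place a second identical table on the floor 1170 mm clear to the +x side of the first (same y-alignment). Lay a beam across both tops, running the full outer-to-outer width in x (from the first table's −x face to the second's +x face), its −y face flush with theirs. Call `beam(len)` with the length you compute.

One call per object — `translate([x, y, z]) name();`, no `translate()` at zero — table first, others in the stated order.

table();
translate([2761, 0, 0]) table();
translate([0, 0, 746]) beam(4352);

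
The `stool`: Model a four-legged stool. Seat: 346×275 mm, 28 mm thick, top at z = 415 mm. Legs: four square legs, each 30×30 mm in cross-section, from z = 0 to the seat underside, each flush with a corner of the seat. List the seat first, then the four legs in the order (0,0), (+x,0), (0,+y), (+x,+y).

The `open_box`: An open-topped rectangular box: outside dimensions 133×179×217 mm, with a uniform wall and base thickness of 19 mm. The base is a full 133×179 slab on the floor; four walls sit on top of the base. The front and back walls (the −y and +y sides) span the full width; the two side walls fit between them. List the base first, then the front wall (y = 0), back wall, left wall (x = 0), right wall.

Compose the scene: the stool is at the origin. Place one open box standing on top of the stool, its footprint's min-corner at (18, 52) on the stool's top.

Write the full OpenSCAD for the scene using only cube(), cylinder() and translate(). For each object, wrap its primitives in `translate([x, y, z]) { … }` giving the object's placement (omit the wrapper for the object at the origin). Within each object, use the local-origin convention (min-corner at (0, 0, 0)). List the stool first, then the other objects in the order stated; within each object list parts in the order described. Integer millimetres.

translate([0, 0, 387]) cube([346, 275, 28]);
cube([30, 30, 387]);
translate([316, 0, 0]) cube([30, 30, 387]);
translate([0, 245, 0]) cube([30, 30, 387]);
translate([316, 245, 0]) cube([30, 30, 387]);
translate([18, 52, 415]) {
  cube([133, 179, 19]);
  translate([0, 0, 19]) cube([133, 19, 198]);
  translate([0, 160, 19]) cube([133, 19, 198]);
  translate([0, 19, 19]) cube([19, 141, 198]);
  translate([114, 19, 19]) cube([19, 141, 198]);
}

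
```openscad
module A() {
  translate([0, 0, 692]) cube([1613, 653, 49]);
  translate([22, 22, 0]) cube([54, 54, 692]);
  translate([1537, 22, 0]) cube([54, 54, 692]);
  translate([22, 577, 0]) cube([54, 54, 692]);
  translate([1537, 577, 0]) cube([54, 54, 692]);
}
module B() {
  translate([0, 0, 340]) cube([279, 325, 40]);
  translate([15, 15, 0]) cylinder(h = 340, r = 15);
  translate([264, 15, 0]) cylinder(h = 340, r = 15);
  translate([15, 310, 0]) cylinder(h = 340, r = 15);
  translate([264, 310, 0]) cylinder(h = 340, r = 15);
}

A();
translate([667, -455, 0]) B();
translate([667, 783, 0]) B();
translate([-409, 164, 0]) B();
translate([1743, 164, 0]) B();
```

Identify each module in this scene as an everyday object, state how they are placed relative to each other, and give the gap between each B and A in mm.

Each stool's nearest face is 130 mm from the table's bounding box.

A is a table. B is a stool. Four stools sit around the table at the −y, +y, −x, +x sides. The gap between each stool and the table is 130 mm.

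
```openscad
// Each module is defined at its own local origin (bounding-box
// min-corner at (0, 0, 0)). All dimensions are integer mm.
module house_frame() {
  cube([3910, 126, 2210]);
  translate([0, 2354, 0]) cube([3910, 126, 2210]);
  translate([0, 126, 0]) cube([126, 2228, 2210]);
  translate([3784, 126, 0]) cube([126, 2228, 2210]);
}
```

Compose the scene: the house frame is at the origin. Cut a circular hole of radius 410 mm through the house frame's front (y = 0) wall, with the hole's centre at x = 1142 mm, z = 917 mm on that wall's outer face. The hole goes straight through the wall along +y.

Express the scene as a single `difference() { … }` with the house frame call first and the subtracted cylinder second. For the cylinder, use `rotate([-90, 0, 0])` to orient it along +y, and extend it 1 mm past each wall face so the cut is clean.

difference() {
  house_frame();
  translate([1142, -1, 917]) rotate([-90, 0, 0]) cylinder(h = 128, r = 410);
}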